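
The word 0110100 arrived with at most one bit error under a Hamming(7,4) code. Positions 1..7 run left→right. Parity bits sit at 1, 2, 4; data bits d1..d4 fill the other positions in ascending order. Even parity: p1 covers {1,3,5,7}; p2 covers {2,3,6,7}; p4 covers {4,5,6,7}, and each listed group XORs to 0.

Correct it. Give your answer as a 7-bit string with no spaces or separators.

s1 (pos 1,3,5,7): 0⊕1⊕1⊕0 = 0
s2 (pos 2,3,6,7): 1⊕1⊕0⊕0 = 0
s4 (pos 4,5,6,7): 0⊕1⊕0⊕0 = 1
Syndrome s4…s1 = 100 → error at position 4.
Flip position 4: 0110100 → 0111100

0111100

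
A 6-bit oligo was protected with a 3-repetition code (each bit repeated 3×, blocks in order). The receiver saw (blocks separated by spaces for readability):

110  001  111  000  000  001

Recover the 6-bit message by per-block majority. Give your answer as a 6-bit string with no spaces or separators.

101000

Block 1 (110): 2 ones → 1
Block 2 (001): 1 one → 0
Block 3 (111): 3 ones → 1
Block 4 (000): 0 ones → 0
Block 5 (000): 0 ones → 0
Block 6 (001): 1 one → 0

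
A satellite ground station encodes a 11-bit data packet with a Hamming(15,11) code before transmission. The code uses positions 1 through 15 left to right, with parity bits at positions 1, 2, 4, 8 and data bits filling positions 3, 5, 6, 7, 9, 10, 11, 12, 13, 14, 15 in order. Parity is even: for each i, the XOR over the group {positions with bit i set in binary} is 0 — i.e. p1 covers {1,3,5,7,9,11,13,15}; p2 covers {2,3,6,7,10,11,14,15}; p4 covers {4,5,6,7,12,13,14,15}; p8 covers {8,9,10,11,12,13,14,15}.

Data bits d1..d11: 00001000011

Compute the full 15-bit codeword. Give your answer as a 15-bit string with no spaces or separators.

Place data at non-parity positions: p1 p2 0 p4 0 0 0 p8 1 0 0 0 0 1 1
p1 (pos 1,3,5,7,9,11,13,15): XOR of data positions = 0⊕0⊕0⊕1⊕0⊕0⊕1 = 0
p2 (pos 2,3,6,7,10,11,14,15): XOR of data positions = 0⊕0⊕0⊕0⊕0⊕1⊕1 = 0
p4 (pos 4,5,6,7,12,13,14,15): XOR of data positions = 0⊕0⊕0⊕0⊕0⊕1⊕1 = 0
p8 (pos 8,9,10,11,12,13,14,15): XOR of data positions = 1⊕0⊕0⊕0⊕0⊕1⊕1 = 1
Codeword: 000000011000011

000000011000011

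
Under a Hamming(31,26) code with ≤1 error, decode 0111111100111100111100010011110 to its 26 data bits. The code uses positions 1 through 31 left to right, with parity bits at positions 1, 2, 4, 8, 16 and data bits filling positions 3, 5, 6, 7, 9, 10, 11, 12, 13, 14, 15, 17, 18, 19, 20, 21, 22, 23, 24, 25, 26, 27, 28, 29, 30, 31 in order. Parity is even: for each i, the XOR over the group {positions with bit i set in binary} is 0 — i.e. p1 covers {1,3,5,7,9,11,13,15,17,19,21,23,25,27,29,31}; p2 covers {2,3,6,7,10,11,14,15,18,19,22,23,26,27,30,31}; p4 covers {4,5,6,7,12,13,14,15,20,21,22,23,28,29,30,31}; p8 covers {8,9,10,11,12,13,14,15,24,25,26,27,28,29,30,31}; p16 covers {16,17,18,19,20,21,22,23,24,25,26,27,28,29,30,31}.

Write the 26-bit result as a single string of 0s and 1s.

s1 (pos 1,3,5,7,9,11,13,15,17,19,21,23,25,27,29,31): 0⊕1⊕1⊕1⊕0⊕1⊕1⊕0⊕1⊕1⊕0⊕0⊕0⊕1⊕1⊕0 = 1
s2 (pos 2,3,6,7,10,11,14,15,18,19,22,23,26,27,30,31): 1⊕1⊕1⊕1⊕0⊕1⊕1⊕0⊕1⊕1⊕0⊕0⊕0⊕1⊕1⊕0 = 0
s4 (pos 4,5,6,7,12,13,14,15,20,21,22,23,28,29,30,31): 1⊕1⊕1⊕1⊕1⊕1⊕1⊕0⊕1⊕0⊕0⊕0⊕1⊕1⊕1⊕0 = 1
s8 (pos 8,9,10,11,12,13,14,15,24,25,26,27,28,29,30,31): 1⊕0⊕0⊕1⊕1⊕1⊕1⊕0⊕1⊕0⊕0⊕1⊕1⊕1⊕1⊕0 = 0
s16 (pos 16,17,18,19,20,21,22,23,24,25,26,27,28,29,30,31): 0⊕1⊕1⊕1⊕1⊕0⊕0⊕0⊕1⊕0⊕0⊕1⊕1⊕1⊕1⊕0 = 1
Syndrome s16…s1 = 10101 → error at position 21.
Flip position 21: 0111111100111100111100010011110 → 0111111100111100111110010011110
Read data bits from positions 3,5,6,7,9,10,11,12,13,14,15,17,18,19,20,21,22,23,24,25,26,27,28,29,30,31: 11110011110111110010011110

11110011110111110010011110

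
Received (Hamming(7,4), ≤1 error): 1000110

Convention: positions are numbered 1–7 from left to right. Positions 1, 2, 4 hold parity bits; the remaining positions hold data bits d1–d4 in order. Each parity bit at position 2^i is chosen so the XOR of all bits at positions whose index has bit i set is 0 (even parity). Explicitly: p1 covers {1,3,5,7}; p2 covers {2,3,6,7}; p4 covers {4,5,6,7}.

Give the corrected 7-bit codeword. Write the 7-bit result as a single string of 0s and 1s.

1100110

s1 (pos 1,3,5,7): 1⊕0⊕1⊕0 = 0
s2 (pos 2,3,6,7): 0⊕0⊕1⊕0 = 1
s4 (pos 4,5,6,7): 0⊕1⊕1⊕0 = 0
Syndrome s4…s1 = 010 → error at position 2.
Flip position 2: 1000110 → 1100110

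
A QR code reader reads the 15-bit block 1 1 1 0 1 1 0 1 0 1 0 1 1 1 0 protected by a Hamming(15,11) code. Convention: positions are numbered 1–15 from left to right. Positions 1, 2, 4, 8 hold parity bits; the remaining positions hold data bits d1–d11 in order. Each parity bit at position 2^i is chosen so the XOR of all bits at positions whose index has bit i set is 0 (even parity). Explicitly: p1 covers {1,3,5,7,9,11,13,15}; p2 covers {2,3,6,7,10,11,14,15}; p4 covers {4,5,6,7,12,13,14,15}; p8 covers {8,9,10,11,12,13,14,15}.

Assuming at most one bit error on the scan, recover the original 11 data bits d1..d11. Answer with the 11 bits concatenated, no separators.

11100101100

s1 (pos 1,3,5,7,9,11,13,15): 1⊕1⊕1⊕0⊕0⊕0⊕1⊕0 = 0
s2 (pos 2,3,6,7,10,11,14,15): 1⊕1⊕1⊕0⊕1⊕0⊕1⊕0 = 1
s4 (pos 4,5,6,7,12,13,14,15): 0⊕1⊕1⊕0⊕1⊕1⊕1⊕0 = 1
s8 (pos 8,9,10,11,12,13,14,15): 1⊕0⊕1⊕0⊕1⊕1⊕1⊕0 = 1
Syndrome s8…s1 = 1110 → error at position 14.
Flip position 14: 111011010101110 → 111011010101100
Read data bits from positions 3,5,6,7,9,10,11,12,13,14,15: 11100101100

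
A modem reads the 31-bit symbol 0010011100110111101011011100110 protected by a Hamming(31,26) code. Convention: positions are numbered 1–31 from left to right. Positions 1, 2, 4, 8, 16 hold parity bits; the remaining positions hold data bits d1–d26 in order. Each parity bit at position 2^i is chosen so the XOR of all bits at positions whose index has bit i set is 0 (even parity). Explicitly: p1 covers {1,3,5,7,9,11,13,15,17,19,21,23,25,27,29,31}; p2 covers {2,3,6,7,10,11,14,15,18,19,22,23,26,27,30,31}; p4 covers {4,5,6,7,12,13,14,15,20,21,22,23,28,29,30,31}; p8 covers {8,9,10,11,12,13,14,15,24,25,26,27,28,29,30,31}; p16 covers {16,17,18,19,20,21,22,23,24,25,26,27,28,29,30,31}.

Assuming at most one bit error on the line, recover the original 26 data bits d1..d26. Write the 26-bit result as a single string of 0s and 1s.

s1 (pos 1,3,5,7,9,11,13,15,17,19,21,23,25,27,29,31): 0⊕1⊕0⊕1⊕0⊕1⊕0⊕1⊕1⊕1⊕1⊕0⊕1⊕0⊕1⊕0 = 1
s2 (pos 2,3,6,7,10,11,14,15,18,19,22,23,26,27,30,31): 0⊕1⊕1⊕1⊕0⊕1⊕1⊕1⊕0⊕1⊕1⊕0⊕1⊕0⊕1⊕0 = 0
s4 (pos 4,5,6,7,12,13,14,15,20,21,22,23,28,29,30,31): 0⊕0⊕1⊕1⊕1⊕0⊕1⊕1⊕0⊕1⊕1⊕0⊕0⊕1⊕1⊕0 = 1
s8 (pos 8,9,10,11,12,13,14,15,24,25,26,27,28,29,30,31): 1⊕0⊕0⊕1⊕1⊕0⊕1⊕1⊕1⊕1⊕1⊕0⊕0⊕1⊕1⊕0 = 0
s16 (pos 16,17,18,19,20,21,22,23,24,25,26,27,28,29,30,31): 1⊕1⊕0⊕1⊕0⊕1⊕1⊕0⊕1⊕1⊕1⊕0⊕0⊕1⊕1⊕0 = 0
Syndrome s16…s1 = 00101 → error at position 5.
Flip position 5: 0010011100110111101011011100110 → 0010111100110111101011011100110
Read data bits from positions 3,5,6,7,9,10,11,12,13,14,15,17,18,19,20,21,22,23,24,25,26,27,28,29,30,31: 11110011011101011011100110

11110011011101011011100110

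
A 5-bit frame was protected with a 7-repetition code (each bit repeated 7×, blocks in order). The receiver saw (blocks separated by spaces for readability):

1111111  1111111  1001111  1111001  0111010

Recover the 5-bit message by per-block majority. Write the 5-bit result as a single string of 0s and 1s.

Block 1 (1111111): 7 ones → 1
Block 2 (1111111): 7 ones → 1
Block 3 (1001111): 5 ones → 1
Block 4 (1111001): 5 ones → 1
Block 5 (0111010): 4 ones → 1

11111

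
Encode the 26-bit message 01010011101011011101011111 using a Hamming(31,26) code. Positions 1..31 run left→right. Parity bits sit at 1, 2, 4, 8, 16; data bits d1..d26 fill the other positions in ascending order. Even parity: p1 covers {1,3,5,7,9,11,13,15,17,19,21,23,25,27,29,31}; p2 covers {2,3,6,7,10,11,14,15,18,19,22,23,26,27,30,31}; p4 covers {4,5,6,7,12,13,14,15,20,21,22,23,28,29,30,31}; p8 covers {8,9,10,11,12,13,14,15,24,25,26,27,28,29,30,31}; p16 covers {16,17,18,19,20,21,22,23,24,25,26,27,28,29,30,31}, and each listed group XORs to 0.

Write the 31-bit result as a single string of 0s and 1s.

Place data at non-parity positions: p1 p2 0 p4 1 0 1 p8 0 0 1 1 1 0 1 p16 0 1 1 0 1 1 1 0 1 0 1 1 1 1 1
p1 (pos 1,3,5,7,9,11,13,15,17,19,21,23,25,27,29,31): XOR of data positions = 0⊕1⊕1⊕0⊕1⊕1⊕1⊕0⊕1⊕1⊕1⊕1⊕1⊕1⊕1 = 0
p2 (pos 2,3,6,7,10,11,14,15,18,19,22,23,26,27,30,31): XOR of data positions = 0⊕0⊕1⊕0⊕1⊕0⊕1⊕1⊕1⊕1⊕1⊕0⊕1⊕1⊕1 = 0
p4 (pos 4,5,6,7,12,13,14,15,20,21,22,23,28,29,30,31): XOR of data positions = 1⊕0⊕1⊕1⊕1⊕0⊕1⊕0⊕1⊕1⊕1⊕1⊕1⊕1⊕1 = 0
p8 (pos 8,9,10,11,12,13,14,15,24,25,26,27,28,29,30,31): XOR of data positions = 0⊕0⊕1⊕1⊕1⊕0⊕1⊕0⊕1⊕0⊕1⊕1⊕1⊕1⊕1 = 0
p16 (pos 16,17,18,19,20,21,22,23,24,25,26,27,28,29,30,31): XOR of data positions = 0⊕1⊕1⊕0⊕1⊕1⊕1⊕0⊕1⊕0⊕1⊕1⊕1⊕1⊕1 = 1
Codeword: 0000101000111011011011101011111

0000101000111011011011101011111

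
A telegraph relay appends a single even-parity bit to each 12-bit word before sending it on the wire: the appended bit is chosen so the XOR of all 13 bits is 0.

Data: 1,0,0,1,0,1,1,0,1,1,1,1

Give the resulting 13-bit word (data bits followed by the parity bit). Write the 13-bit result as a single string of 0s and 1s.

XOR of the 12 data bits: 1⊕0⊕0⊕1⊕0⊕1⊕1⊕0⊕1⊕1⊕1⊕1 = 0
Parity bit = 0 (so all 13 bits XOR to 0).

1001011011110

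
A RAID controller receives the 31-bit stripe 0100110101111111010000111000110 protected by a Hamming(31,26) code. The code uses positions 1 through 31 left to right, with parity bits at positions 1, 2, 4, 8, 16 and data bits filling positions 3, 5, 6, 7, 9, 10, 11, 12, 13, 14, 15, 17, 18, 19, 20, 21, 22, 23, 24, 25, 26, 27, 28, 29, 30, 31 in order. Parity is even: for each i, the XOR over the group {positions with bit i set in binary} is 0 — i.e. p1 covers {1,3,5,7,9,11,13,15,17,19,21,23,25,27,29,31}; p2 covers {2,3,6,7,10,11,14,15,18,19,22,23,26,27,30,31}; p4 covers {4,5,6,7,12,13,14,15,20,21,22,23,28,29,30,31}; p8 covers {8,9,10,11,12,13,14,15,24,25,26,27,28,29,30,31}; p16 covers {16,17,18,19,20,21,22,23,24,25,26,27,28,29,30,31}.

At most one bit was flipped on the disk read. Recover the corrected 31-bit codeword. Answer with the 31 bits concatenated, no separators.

s1 (pos 1,3,5,7,9,11,13,15,17,19,21,23,25,27,29,31): 0⊕0⊕1⊕0⊕0⊕1⊕1⊕1⊕0⊕0⊕0⊕1⊕1⊕0⊕1⊕0 = 1
s2 (pos 2,3,6,7,10,11,14,15,18,19,22,23,26,27,30,31): 1⊕0⊕1⊕0⊕1⊕1⊕1⊕1⊕1⊕0⊕0⊕1⊕0⊕0⊕1⊕0 = 1
s4 (pos 4,5,6,7,12,13,14,15,20,21,22,23,28,29,30,31): 0⊕1⊕1⊕0⊕1⊕1⊕1⊕1⊕0⊕0⊕0⊕1⊕0⊕1⊕1⊕0 = 1
s8 (pos 8,9,10,11,12,13,14,15,24,25,26,27,28,29,30,31): 1⊕0⊕1⊕1⊕1⊕1⊕1⊕1⊕1⊕1⊕0⊕0⊕0⊕1⊕1⊕0 = 1
s16 (pos 16,17,18,19,20,21,22,23,24,25,26,27,28,29,30,31): 1⊕0⊕1⊕0⊕0⊕0⊕0⊕1⊕1⊕1⊕0⊕0⊕0⊕1⊕1⊕0 = 1
Syndrome s16…s1 = 11111 → error at position 31.
Flip position 31: 0100110101111111010000111000110 → 0100110101111111010000111000111

0100110101111111010000111000111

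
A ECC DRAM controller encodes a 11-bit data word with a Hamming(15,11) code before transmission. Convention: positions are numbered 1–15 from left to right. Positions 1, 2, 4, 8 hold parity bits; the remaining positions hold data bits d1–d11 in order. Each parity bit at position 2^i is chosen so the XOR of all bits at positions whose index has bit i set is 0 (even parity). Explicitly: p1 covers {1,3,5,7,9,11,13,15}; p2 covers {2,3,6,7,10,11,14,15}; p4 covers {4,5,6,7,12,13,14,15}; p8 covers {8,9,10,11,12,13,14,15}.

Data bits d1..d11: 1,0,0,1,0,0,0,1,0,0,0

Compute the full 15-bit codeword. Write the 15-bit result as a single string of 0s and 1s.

Place data at non-parity positions: p1 p2 1 p4 0 0 1 p8 0 0 0 1 0 0 0
p1 (pos 1,3,5,7,9,11,13,15): XOR of data positions = 1⊕0⊕1⊕0⊕0⊕0⊕0 = 0
p2 (pos 2,3,6,7,10,11,14,15): XOR of data positions = 1⊕0⊕1⊕0⊕0⊕0⊕0 = 0
p4 (pos 4,5,6,7,12,13,14,15): XOR of data positions = 0⊕0⊕1⊕1⊕0⊕0⊕0 = 0
p8 (pos 8,9,10,11,12,13,14,15): XOR of data positions = 0⊕0⊕0⊕1⊕0⊕0⊕0 = 1
Codeword: 001000110001000

001000110001000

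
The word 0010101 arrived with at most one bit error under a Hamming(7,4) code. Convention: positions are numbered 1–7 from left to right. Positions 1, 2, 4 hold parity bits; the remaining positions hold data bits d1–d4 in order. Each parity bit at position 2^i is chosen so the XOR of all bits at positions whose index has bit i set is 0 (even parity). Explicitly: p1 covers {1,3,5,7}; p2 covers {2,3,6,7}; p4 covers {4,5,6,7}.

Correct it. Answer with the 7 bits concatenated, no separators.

s1 (pos 1,3,5,7): 0⊕1⊕1⊕1 = 1
s2 (pos 2,3,6,7): 0⊕1⊕0⊕1 = 0
s4 (pos 4,5,6,7): 0⊕1⊕0⊕1 = 0
Syndrome s4…s1 = 001 → error at position 1.
Flip position 1: 0010101 → 1010101

1010101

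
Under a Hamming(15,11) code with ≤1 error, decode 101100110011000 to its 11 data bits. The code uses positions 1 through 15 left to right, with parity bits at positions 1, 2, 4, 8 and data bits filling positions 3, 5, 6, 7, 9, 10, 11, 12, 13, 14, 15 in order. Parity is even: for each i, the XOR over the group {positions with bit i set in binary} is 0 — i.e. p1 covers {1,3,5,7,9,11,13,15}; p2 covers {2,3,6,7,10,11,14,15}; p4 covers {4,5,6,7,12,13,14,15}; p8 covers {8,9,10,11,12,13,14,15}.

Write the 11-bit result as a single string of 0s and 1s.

10010011010

s1 (pos 1,3,5,7,9,11,13,15): 1⊕1⊕0⊕1⊕0⊕1⊕0⊕0 = 0
s2 (pos 2,3,6,7,10,11,14,15): 0⊕1⊕0⊕1⊕0⊕1⊕0⊕0 = 1
s4 (pos 4,5,6,7,12,13,14,15): 1⊕0⊕0⊕1⊕1⊕0⊕0⊕0 = 1
s8 (pos 8,9,10,11,12,13,14,15): 1⊕0⊕0⊕1⊕1⊕0⊕0⊕0 = 1
Syndrome s8…s1 = 1110 → error at position 14.
Flip position 14: 101100110011000 → 101100110011010
Read data bits from positions 3,5,6,7,9,10,11,12,13,14,15: 10010011010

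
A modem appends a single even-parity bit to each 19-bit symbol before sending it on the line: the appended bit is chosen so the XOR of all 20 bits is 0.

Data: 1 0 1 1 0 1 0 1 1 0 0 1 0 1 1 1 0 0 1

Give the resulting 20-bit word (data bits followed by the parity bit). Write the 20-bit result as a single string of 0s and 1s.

10110101100101110011

XOR of the 19 data bits: 1⊕0⊕1⊕1⊕0⊕1⊕0⊕1⊕1⊕0⊕0⊕1⊕0⊕1⊕1⊕1⊕0⊕0⊕1 = 1
Parity bit = 1 (so all 20 bits XOR to 0).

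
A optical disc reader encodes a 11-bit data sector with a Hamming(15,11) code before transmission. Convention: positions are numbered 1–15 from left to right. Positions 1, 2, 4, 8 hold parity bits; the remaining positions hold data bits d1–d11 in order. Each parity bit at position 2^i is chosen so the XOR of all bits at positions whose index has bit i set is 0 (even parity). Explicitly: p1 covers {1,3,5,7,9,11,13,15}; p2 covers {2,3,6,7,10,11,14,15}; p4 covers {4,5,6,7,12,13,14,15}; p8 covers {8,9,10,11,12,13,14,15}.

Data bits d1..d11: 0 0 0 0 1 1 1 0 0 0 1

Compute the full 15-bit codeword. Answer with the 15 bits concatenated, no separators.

Place data at non-parity positions: p1 p2 0 p4 0 0 0 p8 1 1 1 0 0 0 1
p1 (pos 1,3,5,7,9,11,13,15): XOR of data positions = 0⊕0⊕0⊕1⊕1⊕0⊕1 = 1
p2 (pos 2,3,6,7,10,11,14,15): XOR of data positions = 0⊕0⊕0⊕1⊕1⊕0⊕1 = 1
p4 (pos 4,5,6,7,12,13,14,15): XOR of data positions = 0⊕0⊕0⊕0⊕0⊕0⊕1 = 1
p8 (pos 8,9,10,11,12,13,14,15): XOR of data positions = 1⊕1⊕1⊕0⊕0⊕0⊕1 = 0
Codeword: 110100001110001

110100001110001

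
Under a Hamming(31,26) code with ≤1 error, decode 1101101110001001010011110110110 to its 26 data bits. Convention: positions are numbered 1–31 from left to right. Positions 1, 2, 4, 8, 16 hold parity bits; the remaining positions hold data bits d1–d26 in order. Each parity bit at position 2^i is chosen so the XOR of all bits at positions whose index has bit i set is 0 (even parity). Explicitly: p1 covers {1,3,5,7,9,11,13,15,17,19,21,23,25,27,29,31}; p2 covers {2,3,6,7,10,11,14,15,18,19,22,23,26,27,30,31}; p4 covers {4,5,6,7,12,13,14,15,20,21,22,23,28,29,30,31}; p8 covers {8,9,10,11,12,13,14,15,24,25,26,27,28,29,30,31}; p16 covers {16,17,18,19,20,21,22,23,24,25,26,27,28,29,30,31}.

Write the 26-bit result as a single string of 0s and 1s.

00011000100010011110110110

s1 (pos 1,3,5,7,9,11,13,15,17,19,21,23,25,27,29,31): 1⊕0⊕1⊕1⊕1⊕0⊕1⊕0⊕0⊕0⊕1⊕1⊕0⊕1⊕1⊕0 = 1
s2 (pos 2,3,6,7,10,11,14,15,18,19,22,23,26,27,30,31): 1⊕0⊕0⊕1⊕0⊕0⊕0⊕0⊕1⊕0⊕1⊕1⊕1⊕1⊕1⊕0 = 0
s4 (pos 4,5,6,7,12,13,14,15,20,21,22,23,28,29,30,31): 1⊕1⊕0⊕1⊕0⊕1⊕0⊕0⊕0⊕1⊕1⊕1⊕0⊕1⊕1⊕0 = 1
s8 (pos 8,9,10,11,12,13,14,15,24,25,26,27,28,29,30,31): 1⊕1⊕0⊕0⊕0⊕1⊕0⊕0⊕1⊕0⊕1⊕1⊕0⊕1⊕1⊕0 = 0
s16 (pos 16,17,18,19,20,21,22,23,24,25,26,27,28,29,30,31): 1⊕0⊕1⊕0⊕0⊕1⊕1⊕1⊕1⊕0⊕1⊕1⊕0⊕1⊕1⊕0 = 0
Syndrome s16…s1 = 00101 → error at position 5.
Flip position 5: 1101101110001001010011110110110 → 1101001110001001010011110110110
Read data bits from positions 3,5,6,7,9,10,11,12,13,14,15,17,18,19,20,21,22,23,24,25,26,27,28,29,30,31: 00011000100010011110110110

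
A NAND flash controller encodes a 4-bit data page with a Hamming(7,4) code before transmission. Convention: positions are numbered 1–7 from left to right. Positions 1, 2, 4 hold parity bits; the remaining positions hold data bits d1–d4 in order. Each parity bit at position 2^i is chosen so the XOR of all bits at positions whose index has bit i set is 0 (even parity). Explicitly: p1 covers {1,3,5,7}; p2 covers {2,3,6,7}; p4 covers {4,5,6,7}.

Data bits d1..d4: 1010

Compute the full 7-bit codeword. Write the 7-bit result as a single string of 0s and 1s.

1011010

Place data at non-parity positions: p1 p2 1 p4 0 1 0
p1 (pos 1,3,5,7): XOR of data positions = 1⊕0⊕0 = 1
p2 (pos 2,3,6,7): XOR of data positions = 1⊕1⊕0 = 0
p4 (pos 4,5,6,7): XOR of data positions = 0⊕1⊕0 = 1
Codeword: 1011010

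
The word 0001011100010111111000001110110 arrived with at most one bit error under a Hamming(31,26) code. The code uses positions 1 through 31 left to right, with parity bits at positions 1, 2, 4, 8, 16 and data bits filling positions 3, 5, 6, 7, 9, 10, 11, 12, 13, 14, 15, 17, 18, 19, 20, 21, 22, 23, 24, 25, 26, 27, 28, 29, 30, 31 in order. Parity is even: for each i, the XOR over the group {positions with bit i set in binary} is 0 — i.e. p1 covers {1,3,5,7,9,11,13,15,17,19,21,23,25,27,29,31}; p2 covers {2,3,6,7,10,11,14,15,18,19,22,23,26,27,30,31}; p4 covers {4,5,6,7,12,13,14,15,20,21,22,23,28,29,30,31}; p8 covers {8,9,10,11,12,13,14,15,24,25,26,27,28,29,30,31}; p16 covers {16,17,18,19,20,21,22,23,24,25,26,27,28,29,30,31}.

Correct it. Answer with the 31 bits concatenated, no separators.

0001011100010111111000001100110

s1 (pos 1,3,5,7,9,11,13,15,17,19,21,23,25,27,29,31): 0⊕0⊕0⊕1⊕0⊕0⊕0⊕1⊕1⊕1⊕0⊕0⊕1⊕1⊕1⊕0 = 1
s2 (pos 2,3,6,7,10,11,14,15,18,19,22,23,26,27,30,31): 0⊕0⊕1⊕1⊕0⊕0⊕1⊕1⊕1⊕1⊕0⊕0⊕1⊕1⊕1⊕0 = 1
s4 (pos 4,5,6,7,12,13,14,15,20,21,22,23,28,29,30,31): 1⊕0⊕1⊕1⊕1⊕0⊕1⊕1⊕0⊕0⊕0⊕0⊕0⊕1⊕1⊕0 = 0
s8 (pos 8,9,10,11,12,13,14,15,24,25,26,27,28,29,30,31): 1⊕0⊕0⊕0⊕1⊕0⊕1⊕1⊕0⊕1⊕1⊕1⊕0⊕1⊕1⊕0 = 1
s16 (pos 16,17,18,19,20,21,22,23,24,25,26,27,28,29,30,31): 1⊕1⊕1⊕1⊕0⊕0⊕0⊕0⊕0⊕1⊕1⊕1⊕0⊕1⊕1⊕0 = 1
Syndrome s16…s1 = 11011 → error at position 27.
Flip position 27: 0001011100010111111000001110110 → 0001011100010111111000001100110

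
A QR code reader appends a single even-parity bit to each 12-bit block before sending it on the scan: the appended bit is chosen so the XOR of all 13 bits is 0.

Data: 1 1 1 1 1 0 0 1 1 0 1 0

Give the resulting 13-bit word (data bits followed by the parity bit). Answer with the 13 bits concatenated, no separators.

XOR of the 12 data bits: 1⊕1⊕1⊕1⊕1⊕0⊕0⊕1⊕1⊕0⊕1⊕0 = 0
Parity bit = 0 (so all 13 bits XOR to 0).

1111100110100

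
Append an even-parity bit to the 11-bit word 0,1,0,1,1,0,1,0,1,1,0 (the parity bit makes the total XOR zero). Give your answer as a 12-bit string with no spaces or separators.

010110101100

XOR of the 11 data bits: 0⊕1⊕0⊕1⊕1⊕0⊕1⊕0⊕1⊕1⊕0 = 0
Parity bit = 0 (so all 12 bits XOR to 0).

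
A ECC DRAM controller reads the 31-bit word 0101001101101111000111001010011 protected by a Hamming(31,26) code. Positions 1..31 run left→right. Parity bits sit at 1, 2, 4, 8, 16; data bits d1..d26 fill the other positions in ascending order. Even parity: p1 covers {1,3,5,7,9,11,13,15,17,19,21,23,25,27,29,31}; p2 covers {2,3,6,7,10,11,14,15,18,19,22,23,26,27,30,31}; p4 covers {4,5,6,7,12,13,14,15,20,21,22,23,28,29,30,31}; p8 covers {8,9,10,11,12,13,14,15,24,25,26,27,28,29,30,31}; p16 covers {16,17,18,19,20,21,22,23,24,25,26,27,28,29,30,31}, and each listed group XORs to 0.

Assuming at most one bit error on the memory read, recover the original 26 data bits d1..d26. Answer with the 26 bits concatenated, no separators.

s1 (pos 1,3,5,7,9,11,13,15,17,19,21,23,25,27,29,31): 0⊕0⊕0⊕1⊕0⊕1⊕1⊕1⊕0⊕0⊕1⊕0⊕1⊕1⊕0⊕1 = 0
s2 (pos 2,3,6,7,10,11,14,15,18,19,22,23,26,27,30,31): 1⊕0⊕0⊕1⊕1⊕1⊕1⊕1⊕0⊕0⊕1⊕0⊕0⊕1⊕1⊕1 = 0
s4 (pos 4,5,6,7,12,13,14,15,20,21,22,23,28,29,30,31): 1⊕0⊕0⊕1⊕0⊕1⊕1⊕1⊕1⊕1⊕1⊕0⊕0⊕0⊕1⊕1 = 0
s8 (pos 8,9,10,11,12,13,14,15,24,25,26,27,28,29,30,31): 1⊕0⊕1⊕1⊕0⊕1⊕1⊕1⊕0⊕1⊕0⊕1⊕0⊕0⊕1⊕1 = 0
s16 (pos 16,17,18,19,20,21,22,23,24,25,26,27,28,29,30,31): 1⊕0⊕0⊕0⊕1⊕1⊕1⊕0⊕0⊕1⊕0⊕1⊕0⊕0⊕1⊕1 = 0
Syndrome s16…s1 = 00000 → no error.
Read data bits from positions 3,5,6,7,9,10,11,12,13,14,15,17,18,19,20,21,22,23,24,25,26,27,28,29,30,31: 00010110111000111001010011

00010110111000111001010011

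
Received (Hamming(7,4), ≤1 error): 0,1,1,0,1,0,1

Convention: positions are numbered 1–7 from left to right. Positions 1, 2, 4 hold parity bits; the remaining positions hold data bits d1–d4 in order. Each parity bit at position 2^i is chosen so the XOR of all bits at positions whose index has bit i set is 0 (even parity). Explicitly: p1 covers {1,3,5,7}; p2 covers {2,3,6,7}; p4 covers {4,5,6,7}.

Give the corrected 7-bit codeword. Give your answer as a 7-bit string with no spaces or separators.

s1 (pos 1,3,5,7): 0⊕1⊕1⊕1 = 1
s2 (pos 2,3,6,7): 1⊕1⊕0⊕1 = 1
s4 (pos 4,5,6,7): 0⊕1⊕0⊕1 = 0
Syndrome s4…s1 = 011 → error at position 3.
Flip position 3: 0110101 → 0100101

0100101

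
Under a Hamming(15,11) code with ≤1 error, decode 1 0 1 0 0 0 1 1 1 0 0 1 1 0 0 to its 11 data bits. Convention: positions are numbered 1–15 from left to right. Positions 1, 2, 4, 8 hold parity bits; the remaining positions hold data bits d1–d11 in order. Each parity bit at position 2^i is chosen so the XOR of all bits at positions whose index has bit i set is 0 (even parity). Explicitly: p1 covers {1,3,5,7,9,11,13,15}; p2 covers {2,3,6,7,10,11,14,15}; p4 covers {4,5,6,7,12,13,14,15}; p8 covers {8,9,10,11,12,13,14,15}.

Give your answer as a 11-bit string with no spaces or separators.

11011001100

s1 (pos 1,3,5,7,9,11,13,15): 1⊕1⊕0⊕1⊕1⊕0⊕1⊕0 = 1
s2 (pos 2,3,6,7,10,11,14,15): 0⊕1⊕0⊕1⊕0⊕0⊕0⊕0 = 0
s4 (pos 4,5,6,7,12,13,14,15): 0⊕0⊕0⊕1⊕1⊕1⊕0⊕0 = 1
s8 (pos 8,9,10,11,12,13,14,15): 1⊕1⊕0⊕0⊕1⊕1⊕0⊕0 = 0
Syndrome s8…s1 = 0101 → error at position 5.
Flip position 5: 101000111001100 → 101010111001100
Read data bits from positions 3,5,6,7,9,10,11,12,13,14,15: 11011001100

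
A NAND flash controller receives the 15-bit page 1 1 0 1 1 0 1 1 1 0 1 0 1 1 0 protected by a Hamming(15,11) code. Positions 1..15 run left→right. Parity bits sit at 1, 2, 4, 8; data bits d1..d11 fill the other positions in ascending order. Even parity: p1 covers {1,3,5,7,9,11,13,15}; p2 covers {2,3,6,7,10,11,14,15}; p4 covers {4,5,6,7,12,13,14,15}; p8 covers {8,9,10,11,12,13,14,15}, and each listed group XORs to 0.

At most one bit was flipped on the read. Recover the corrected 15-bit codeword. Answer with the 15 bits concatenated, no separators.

110110111011110

s1 (pos 1,3,5,7,9,11,13,15): 1⊕0⊕1⊕1⊕1⊕1⊕1⊕0 = 0
s2 (pos 2,3,6,7,10,11,14,15): 1⊕0⊕0⊕1⊕0⊕1⊕1⊕0 = 0
s4 (pos 4,5,6,7,12,13,14,15): 1⊕1⊕0⊕1⊕0⊕1⊕1⊕0 = 1
s8 (pos 8,9,10,11,12,13,14,15): 1⊕1⊕0⊕1⊕0⊕1⊕1⊕0 = 1
Syndrome s8…s1 = 1100 → error at position 12.
Flip position 12: 110110111010110 → 110110111011110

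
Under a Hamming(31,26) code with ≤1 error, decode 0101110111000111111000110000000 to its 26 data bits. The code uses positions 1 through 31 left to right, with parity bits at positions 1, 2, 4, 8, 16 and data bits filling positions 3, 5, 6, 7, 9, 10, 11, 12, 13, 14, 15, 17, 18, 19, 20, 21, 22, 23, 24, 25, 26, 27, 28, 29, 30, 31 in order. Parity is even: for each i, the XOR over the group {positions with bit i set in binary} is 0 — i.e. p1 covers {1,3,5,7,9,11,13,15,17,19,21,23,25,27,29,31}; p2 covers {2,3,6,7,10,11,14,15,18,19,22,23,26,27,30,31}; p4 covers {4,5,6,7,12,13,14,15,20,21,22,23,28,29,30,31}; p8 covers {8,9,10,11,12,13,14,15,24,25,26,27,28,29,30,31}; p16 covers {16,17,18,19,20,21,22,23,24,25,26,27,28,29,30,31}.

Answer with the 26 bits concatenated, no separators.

01101100011111000110000000

s1 (pos 1,3,5,7,9,11,13,15,17,19,21,23,25,27,29,31): 0⊕0⊕1⊕0⊕1⊕0⊕0⊕1⊕1⊕1⊕0⊕1⊕0⊕0⊕0⊕0 = 0
s2 (pos 2,3,6,7,10,11,14,15,18,19,22,23,26,27,30,31): 1⊕0⊕1⊕0⊕1⊕0⊕1⊕1⊕1⊕1⊕0⊕1⊕0⊕0⊕0⊕0 = 0
s4 (pos 4,5,6,7,12,13,14,15,20,21,22,23,28,29,30,31): 1⊕1⊕1⊕0⊕0⊕0⊕1⊕1⊕0⊕0⊕0⊕1⊕0⊕0⊕0⊕0 = 0
s8 (pos 8,9,10,11,12,13,14,15,24,25,26,27,28,29,30,31): 1⊕1⊕1⊕0⊕0⊕0⊕1⊕1⊕1⊕0⊕0⊕0⊕0⊕0⊕0⊕0 = 0
s16 (pos 16,17,18,19,20,21,22,23,24,25,26,27,28,29,30,31): 1⊕1⊕1⊕1⊕0⊕0⊕0⊕1⊕1⊕0⊕0⊕0⊕0⊕0⊕0⊕0 = 0
Syndrome s16…s1 = 00000 → no error.
Read data bits from positions 3,5,6,7,9,10,11,12,13,14,15,17,18,19,20,21,22,23,24,25,26,27,28,29,30,31: 01101100011111000110000000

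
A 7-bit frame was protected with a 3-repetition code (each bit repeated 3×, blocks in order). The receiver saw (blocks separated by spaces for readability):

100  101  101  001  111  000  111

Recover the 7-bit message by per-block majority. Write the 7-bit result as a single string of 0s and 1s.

0110101

Block 1 (100): 1 one → 0
Block 2 (101): 2 ones → 1
Block 3 (101): 2 ones → 1
Block 4 (001): 1 one → 0
Block 5 (111): 3 ones → 1
Block 6 (000): 0 ones → 0
Block 7 (111): 3 ones → 1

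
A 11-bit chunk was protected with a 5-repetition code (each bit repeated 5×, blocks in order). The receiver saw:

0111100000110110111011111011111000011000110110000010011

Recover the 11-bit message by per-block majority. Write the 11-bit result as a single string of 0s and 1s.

Block 1 (01111): 4 ones → 1
Block 2 (00000): 0 ones → 0
Block 3 (11011): 4 ones → 1
Block 4 (01110): 3 ones → 1
Block 5 (11111): 5 ones → 1
Block 6 (01111): 4 ones → 1
Block 7 (10000): 1 one → 0
Block 8 (11000): 2 ones → 0
Block 9 (11011): 4 ones → 1
Block 10 (00000): 0 ones → 0
Block 11 (10011): 3 ones → 1

10111100101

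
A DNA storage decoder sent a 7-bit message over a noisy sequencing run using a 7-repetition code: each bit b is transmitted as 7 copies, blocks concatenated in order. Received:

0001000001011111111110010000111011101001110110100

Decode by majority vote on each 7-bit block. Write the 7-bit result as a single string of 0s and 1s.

Block 1 (0001000): 1 one → 0
Block 2 (0010111): 4 ones → 1
Block 3 (1111111): 7 ones → 1
Block 4 (0010000): 1 one → 0
Block 5 (1110111): 6 ones → 1
Block 6 (0100111): 4 ones → 1
Block 7 (0110100): 3 ones → 0

0110110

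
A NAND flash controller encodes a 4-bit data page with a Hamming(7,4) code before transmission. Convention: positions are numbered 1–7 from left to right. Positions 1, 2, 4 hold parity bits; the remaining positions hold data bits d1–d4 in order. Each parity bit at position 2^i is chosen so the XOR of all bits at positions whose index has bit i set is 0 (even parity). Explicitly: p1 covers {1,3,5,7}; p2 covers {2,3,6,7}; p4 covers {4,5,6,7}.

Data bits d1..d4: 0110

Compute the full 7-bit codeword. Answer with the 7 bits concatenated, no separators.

Place data at non-parity positions: p1 p2 0 p4 1 1 0
p1 (pos 1,3,5,7): XOR of data positions = 0⊕1⊕0 = 1
p2 (pos 2,3,6,7): XOR of data positions = 0⊕1⊕0 = 1
p4 (pos 4,5,6,7): XOR of data positions = 1⊕1⊕0 = 0
Codeword: 1100110

1100110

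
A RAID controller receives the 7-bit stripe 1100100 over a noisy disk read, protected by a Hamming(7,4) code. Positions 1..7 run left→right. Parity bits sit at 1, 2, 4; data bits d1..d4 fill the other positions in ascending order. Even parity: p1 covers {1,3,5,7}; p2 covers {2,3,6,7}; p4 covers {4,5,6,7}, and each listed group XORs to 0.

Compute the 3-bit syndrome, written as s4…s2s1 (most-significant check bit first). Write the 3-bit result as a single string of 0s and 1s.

110

s1 (pos 1,3,5,7): 1⊕0⊕1⊕0 = 0
s2 (pos 2,3,6,7): 1⊕0⊕0⊕0 = 1
s4 (pos 4,5,6,7): 0⊕1⊕0⊕0 = 1
Syndrome s4…s1 = 110 → error at position 6.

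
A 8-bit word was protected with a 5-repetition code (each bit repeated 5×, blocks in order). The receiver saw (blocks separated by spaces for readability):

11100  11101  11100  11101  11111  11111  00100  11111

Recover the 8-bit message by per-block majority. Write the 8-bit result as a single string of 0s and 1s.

11111101

Block 1 (11100): 3 ones → 1
Block 2 (11101): 4 ones → 1
Block 3 (11100): 3 ones → 1
Block 4 (11101): 4 ones → 1
Block 5 (11111): 5 ones → 1
Block 6 (11111): 5 ones → 1
Block 7 (00100): 1 one → 0
Block 8 (11111): 5 ones → 1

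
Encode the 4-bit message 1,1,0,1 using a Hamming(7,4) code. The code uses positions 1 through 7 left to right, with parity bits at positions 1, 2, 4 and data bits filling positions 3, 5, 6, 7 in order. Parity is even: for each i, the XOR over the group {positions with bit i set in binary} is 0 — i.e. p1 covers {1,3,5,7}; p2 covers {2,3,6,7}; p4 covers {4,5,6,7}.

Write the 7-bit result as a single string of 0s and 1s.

Place data at non-parity positions: p1 p2 1 p4 1 0 1
p1 (pos 1,3,5,7): XOR of data positions = 1⊕1⊕1 = 1
p2 (pos 2,3,6,7): XOR of data positions = 1⊕0⊕1 = 0
p4 (pos 4,5,6,7): XOR of data positions = 1⊕0⊕1 = 0
Codeword: 1010101

1010101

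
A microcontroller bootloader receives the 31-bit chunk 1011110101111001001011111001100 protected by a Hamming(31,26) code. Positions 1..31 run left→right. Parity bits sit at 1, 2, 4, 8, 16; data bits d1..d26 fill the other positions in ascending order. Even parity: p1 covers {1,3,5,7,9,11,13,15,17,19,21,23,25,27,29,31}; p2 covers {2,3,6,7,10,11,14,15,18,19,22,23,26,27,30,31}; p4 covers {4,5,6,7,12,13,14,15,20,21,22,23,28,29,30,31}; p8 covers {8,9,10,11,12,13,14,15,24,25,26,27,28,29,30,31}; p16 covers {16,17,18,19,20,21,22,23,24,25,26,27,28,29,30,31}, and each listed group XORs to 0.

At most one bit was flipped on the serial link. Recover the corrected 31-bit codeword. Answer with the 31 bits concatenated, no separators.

s1 (pos 1,3,5,7,9,11,13,15,17,19,21,23,25,27,29,31): 1⊕1⊕1⊕0⊕0⊕1⊕1⊕0⊕0⊕1⊕1⊕1⊕1⊕0⊕1⊕0 = 0
s2 (pos 2,3,6,7,10,11,14,15,18,19,22,23,26,27,30,31): 0⊕1⊕1⊕0⊕1⊕1⊕0⊕0⊕0⊕1⊕1⊕1⊕0⊕0⊕0⊕0 = 1
s4 (pos 4,5,6,7,12,13,14,15,20,21,22,23,28,29,30,31): 1⊕1⊕1⊕0⊕1⊕1⊕0⊕0⊕0⊕1⊕1⊕1⊕1⊕1⊕0⊕0 = 0
s8 (pos 8,9,10,11,12,13,14,15,24,25,26,27,28,29,30,31): 1⊕0⊕1⊕1⊕1⊕1⊕0⊕0⊕1⊕1⊕0⊕0⊕1⊕1⊕0⊕0 = 1
s16 (pos 16,17,18,19,20,21,22,23,24,25,26,27,28,29,30,31): 1⊕0⊕0⊕1⊕0⊕1⊕1⊕1⊕1⊕1⊕0⊕0⊕1⊕1⊕0⊕0 = 1
Syndrome s16…s1 = 11010 → error at position 26.
Flip position 26: 1011110101111001001011111001100 → 1011110101111001001011111101100

1011110101111001001011111101100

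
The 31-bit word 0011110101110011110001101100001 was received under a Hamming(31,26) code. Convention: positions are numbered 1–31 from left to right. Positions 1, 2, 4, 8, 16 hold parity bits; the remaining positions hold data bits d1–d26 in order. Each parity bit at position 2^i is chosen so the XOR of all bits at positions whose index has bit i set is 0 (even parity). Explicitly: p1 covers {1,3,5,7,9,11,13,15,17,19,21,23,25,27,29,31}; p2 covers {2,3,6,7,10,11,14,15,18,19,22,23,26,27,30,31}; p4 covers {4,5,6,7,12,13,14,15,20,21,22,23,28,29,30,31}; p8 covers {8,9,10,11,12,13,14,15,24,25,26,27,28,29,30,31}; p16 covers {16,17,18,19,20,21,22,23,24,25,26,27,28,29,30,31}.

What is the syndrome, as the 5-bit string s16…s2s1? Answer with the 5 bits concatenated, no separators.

s1 (pos 1,3,5,7,9,11,13,15,17,19,21,23,25,27,29,31): 0⊕1⊕1⊕0⊕0⊕1⊕0⊕1⊕1⊕0⊕0⊕1⊕1⊕0⊕0⊕1 = 0
s2 (pos 2,3,6,7,10,11,14,15,18,19,22,23,26,27,30,31): 0⊕1⊕1⊕0⊕1⊕1⊕0⊕1⊕1⊕0⊕1⊕1⊕1⊕0⊕0⊕1 = 0
s4 (pos 4,5,6,7,12,13,14,15,20,21,22,23,28,29,30,31): 1⊕1⊕1⊕0⊕1⊕0⊕0⊕1⊕0⊕0⊕1⊕1⊕0⊕0⊕0⊕1 = 0
s8 (pos 8,9,10,11,12,13,14,15,24,25,26,27,28,29,30,31): 1⊕0⊕1⊕1⊕1⊕0⊕0⊕1⊕0⊕1⊕1⊕0⊕0⊕0⊕0⊕1 = 0
s16 (pos 16,17,18,19,20,21,22,23,24,25,26,27,28,29,30,31): 1⊕1⊕1⊕0⊕0⊕0⊕1⊕1⊕0⊕1⊕1⊕0⊕0⊕0⊕0⊕1 = 0
Syndrome s16…s1 = 00000 → no error.

00000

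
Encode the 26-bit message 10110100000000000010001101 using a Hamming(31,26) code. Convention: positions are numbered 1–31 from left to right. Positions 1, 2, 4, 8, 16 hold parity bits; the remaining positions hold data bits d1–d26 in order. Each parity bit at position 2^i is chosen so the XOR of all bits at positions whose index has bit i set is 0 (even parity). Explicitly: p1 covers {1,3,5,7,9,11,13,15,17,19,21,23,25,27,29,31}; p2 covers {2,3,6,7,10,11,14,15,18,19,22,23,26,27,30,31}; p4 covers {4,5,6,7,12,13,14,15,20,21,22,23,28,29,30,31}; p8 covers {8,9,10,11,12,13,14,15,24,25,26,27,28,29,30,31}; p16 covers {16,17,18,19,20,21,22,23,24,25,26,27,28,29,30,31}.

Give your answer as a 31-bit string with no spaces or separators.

0111011101000000000000010001101

Place data at non-parity positions: p1 p2 1 p4 0 1 1 p8 0 1 0 0 0 0 0 p16 0 0 0 0 0 0 0 1 0 0 0 1 1 0 1
p1 (pos 1,3,5,7,9,11,13,15,17,19,21,23,25,27,29,31): XOR of data positions = 1⊕0⊕1⊕0⊕0⊕0⊕0⊕0⊕0⊕0⊕0⊕0⊕0⊕1⊕1 = 0
p2 (pos 2,3,6,7,10,11,14,15,18,19,22,23,26,27,30,31): XOR of data positions = 1⊕1⊕1⊕1⊕0⊕0⊕0⊕0⊕0⊕0⊕0⊕0⊕0⊕0⊕1 = 1
p4 (pos 4,5,6,7,12,13,14,15,20,21,22,23,28,29,30,31): XOR of data positions = 0⊕1⊕1⊕0⊕0⊕0⊕0⊕0⊕0⊕0⊕0⊕1⊕1⊕0⊕1 = 1
p8 (pos 8,9,10,11,12,13,14,15,24,25,26,27,28,29,30,31): XOR of data positions = 0⊕1⊕0⊕0⊕0⊕0⊕0⊕1⊕0⊕0⊕0⊕1⊕1⊕0⊕1 = 1
p16 (pos 16,17,18,19,20,21,22,23,24,25,26,27,28,29,30,31): XOR of data positions = 0⊕0⊕0⊕0⊕0⊕0⊕0⊕1⊕0⊕0⊕0⊕1⊕1⊕0⊕1 = 0
Codeword: 0111011101000000000000010001101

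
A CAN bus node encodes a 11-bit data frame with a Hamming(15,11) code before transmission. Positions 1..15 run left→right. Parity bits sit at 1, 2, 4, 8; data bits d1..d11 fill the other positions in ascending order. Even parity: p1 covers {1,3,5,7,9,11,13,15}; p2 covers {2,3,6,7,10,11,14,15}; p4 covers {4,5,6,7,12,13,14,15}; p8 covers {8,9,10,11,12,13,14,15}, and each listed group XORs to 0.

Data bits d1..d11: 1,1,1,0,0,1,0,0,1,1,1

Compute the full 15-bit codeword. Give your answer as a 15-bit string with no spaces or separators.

011111000100111

Place data at non-parity positions: p1 p2 1 p4 1 1 0 p8 0 1 0 0 1 1 1
p1 (pos 1,3,5,7,9,11,13,15): XOR of data positions = 1⊕1⊕0⊕0⊕0⊕1⊕1 = 0
p2 (pos 2,3,6,7,10,11,14,15): XOR of data positions = 1⊕1⊕0⊕1⊕0⊕1⊕1 = 1
p4 (pos 4,5,6,7,12,13,14,15): XOR of data positions = 1⊕1⊕0⊕0⊕1⊕1⊕1 = 1
p8 (pos 8,9,10,11,12,13,14,15): XOR of data positions = 0⊕1⊕0⊕0⊕1⊕1⊕1 = 0
Codeword: 011111000100111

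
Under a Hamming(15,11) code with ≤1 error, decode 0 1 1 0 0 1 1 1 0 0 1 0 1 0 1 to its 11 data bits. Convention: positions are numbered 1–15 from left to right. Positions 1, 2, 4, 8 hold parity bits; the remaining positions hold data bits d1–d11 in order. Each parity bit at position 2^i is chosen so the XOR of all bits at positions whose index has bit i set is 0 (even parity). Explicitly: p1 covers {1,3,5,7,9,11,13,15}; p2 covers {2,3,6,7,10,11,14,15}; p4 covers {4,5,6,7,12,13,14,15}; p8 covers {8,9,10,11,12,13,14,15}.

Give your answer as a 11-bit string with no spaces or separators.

s1 (pos 1,3,5,7,9,11,13,15): 0⊕1⊕0⊕1⊕0⊕1⊕1⊕1 = 1
s2 (pos 2,3,6,7,10,11,14,15): 1⊕1⊕1⊕1⊕0⊕1⊕0⊕1 = 0
s4 (pos 4,5,6,7,12,13,14,15): 0⊕0⊕1⊕1⊕0⊕1⊕0⊕1 = 0
s8 (pos 8,9,10,11,12,13,14,15): 1⊕0⊕0⊕1⊕0⊕1⊕0⊕1 = 0
Syndrome s8…s1 = 0001 → error at position 1.
Flip position 1: 011001110010101 → 111001110010101
Read data bits from positions 3,5,6,7,9,10,11,12,13,14,15: 10110010101

10110010101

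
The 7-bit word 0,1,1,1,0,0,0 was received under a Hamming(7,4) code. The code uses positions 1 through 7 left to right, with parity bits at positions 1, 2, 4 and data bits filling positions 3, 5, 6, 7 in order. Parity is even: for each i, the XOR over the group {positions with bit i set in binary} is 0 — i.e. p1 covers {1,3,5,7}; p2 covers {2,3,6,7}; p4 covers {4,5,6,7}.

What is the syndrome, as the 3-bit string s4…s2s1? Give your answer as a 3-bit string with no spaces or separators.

s1 (pos 1,3,5,7): 0⊕1⊕0⊕0 = 1
s2 (pos 2,3,6,7): 1⊕1⊕0⊕0 = 0
s4 (pos 4,5,6,7): 1⊕0⊕0⊕0 = 1
Syndrome s4…s1 = 101 → error at position 5.

101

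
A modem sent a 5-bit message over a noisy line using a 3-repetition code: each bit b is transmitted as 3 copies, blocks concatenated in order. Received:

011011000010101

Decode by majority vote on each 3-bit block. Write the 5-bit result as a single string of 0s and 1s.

Block 1 (011): 2 ones → 1
Block 2 (011): 2 ones → 1
Block 3 (000): 0 ones → 0
Block 4 (010): 1 one → 0
Block 5 (101): 2 ones → 1

11001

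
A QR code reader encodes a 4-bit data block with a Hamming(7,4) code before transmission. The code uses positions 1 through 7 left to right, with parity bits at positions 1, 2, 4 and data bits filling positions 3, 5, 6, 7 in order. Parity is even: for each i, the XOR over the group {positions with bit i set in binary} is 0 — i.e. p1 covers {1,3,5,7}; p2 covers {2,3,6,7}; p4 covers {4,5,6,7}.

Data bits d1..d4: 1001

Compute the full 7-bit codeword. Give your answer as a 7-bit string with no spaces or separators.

Place data at non-parity positions: p1 p2 1 p4 0 0 1
p1 (pos 1,3,5,7): XOR of data positions = 1⊕0⊕1 = 0
p2 (pos 2,3,6,7): XOR of data positions = 1⊕0⊕1 = 0
p4 (pos 4,5,6,7): XOR of data positions = 0⊕0⊕1 = 1
Codeword: 0011001

0011001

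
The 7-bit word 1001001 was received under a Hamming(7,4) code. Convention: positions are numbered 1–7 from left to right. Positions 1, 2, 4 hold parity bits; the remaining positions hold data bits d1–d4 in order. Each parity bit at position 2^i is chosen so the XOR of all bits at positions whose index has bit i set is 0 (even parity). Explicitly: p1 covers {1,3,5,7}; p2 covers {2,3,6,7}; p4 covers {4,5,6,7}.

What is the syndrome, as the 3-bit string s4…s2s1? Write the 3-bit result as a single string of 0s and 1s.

010

s1 (pos 1,3,5,7): 1⊕0⊕0⊕1 = 0
s2 (pos 2,3,6,7): 0⊕0⊕0⊕1 = 1
s4 (pos 4,5,6,7): 1⊕0⊕0⊕1 = 0
Syndrome s4…s1 = 010 → error at position 2.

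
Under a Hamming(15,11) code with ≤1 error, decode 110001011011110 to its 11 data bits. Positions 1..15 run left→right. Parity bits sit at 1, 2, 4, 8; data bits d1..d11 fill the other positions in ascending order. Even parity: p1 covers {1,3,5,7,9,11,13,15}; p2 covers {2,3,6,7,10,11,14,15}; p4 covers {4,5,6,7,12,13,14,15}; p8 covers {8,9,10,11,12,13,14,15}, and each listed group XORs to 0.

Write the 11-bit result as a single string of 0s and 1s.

s1 (pos 1,3,5,7,9,11,13,15): 1⊕0⊕0⊕0⊕1⊕1⊕1⊕0 = 0
s2 (pos 2,3,6,7,10,11,14,15): 1⊕0⊕1⊕0⊕0⊕1⊕1⊕0 = 0
s4 (pos 4,5,6,7,12,13,14,15): 0⊕0⊕1⊕0⊕1⊕1⊕1⊕0 = 0
s8 (pos 8,9,10,11,12,13,14,15): 1⊕1⊕0⊕1⊕1⊕1⊕1⊕0 = 0
Syndrome s8…s1 = 0000 → no error.
Read data bits from positions 3,5,6,7,9,10,11,12,13,14,15: 00101011110

00101011110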